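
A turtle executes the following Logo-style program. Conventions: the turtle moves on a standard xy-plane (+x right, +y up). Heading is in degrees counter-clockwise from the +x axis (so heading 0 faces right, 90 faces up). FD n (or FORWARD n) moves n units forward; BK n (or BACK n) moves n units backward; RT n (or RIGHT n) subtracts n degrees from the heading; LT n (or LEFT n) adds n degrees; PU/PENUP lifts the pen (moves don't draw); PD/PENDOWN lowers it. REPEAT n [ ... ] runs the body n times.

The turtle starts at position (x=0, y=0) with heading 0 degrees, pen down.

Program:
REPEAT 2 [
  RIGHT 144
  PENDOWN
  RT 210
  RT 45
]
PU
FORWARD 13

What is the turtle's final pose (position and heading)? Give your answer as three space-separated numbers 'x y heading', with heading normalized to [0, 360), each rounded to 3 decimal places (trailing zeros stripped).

Answer: 2.703 -12.716 282

Derivation:
Executing turtle program step by step:
Start: pos=(0,0), heading=0, pen down
REPEAT 2 [
  -- iteration 1/2 --
  RT 144: heading 0 -> 216
  PD: pen down
  RT 210: heading 216 -> 6
  RT 45: heading 6 -> 321
  -- iteration 2/2 --
  RT 144: heading 321 -> 177
  PD: pen down
  RT 210: heading 177 -> 327
  RT 45: heading 327 -> 282
]
PU: pen up
FD 13: (0,0) -> (2.703,-12.716) [heading=282, move]
Final: pos=(2.703,-12.716), heading=282, 0 segment(s) drawn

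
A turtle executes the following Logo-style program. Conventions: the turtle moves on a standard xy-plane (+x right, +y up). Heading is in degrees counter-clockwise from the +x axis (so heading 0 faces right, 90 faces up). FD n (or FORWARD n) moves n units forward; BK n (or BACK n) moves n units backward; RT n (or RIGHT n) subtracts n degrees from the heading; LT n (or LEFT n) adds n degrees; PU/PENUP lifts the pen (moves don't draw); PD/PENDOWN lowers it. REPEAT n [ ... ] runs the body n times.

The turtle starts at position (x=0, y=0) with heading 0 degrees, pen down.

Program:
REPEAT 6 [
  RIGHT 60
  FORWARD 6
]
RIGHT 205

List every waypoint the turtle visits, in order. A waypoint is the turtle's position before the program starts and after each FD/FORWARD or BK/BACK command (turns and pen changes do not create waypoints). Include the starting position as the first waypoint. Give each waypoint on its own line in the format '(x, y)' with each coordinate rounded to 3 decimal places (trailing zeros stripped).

Answer: (0, 0)
(3, -5.196)
(0, -10.392)
(-6, -10.392)
(-9, -5.196)
(-6, 0)
(0, 0)

Derivation:
Executing turtle program step by step:
Start: pos=(0,0), heading=0, pen down
REPEAT 6 [
  -- iteration 1/6 --
  RT 60: heading 0 -> 300
  FD 6: (0,0) -> (3,-5.196) [heading=300, draw]
  -- iteration 2/6 --
  RT 60: heading 300 -> 240
  FD 6: (3,-5.196) -> (0,-10.392) [heading=240, draw]
  -- iteration 3/6 --
  RT 60: heading 240 -> 180
  FD 6: (0,-10.392) -> (-6,-10.392) [heading=180, draw]
  -- iteration 4/6 --
  RT 60: heading 180 -> 120
  FD 6: (-6,-10.392) -> (-9,-5.196) [heading=120, draw]
  -- iteration 5/6 --
  RT 60: heading 120 -> 60
  FD 6: (-9,-5.196) -> (-6,0) [heading=60, draw]
  -- iteration 6/6 --
  RT 60: heading 60 -> 0
  FD 6: (-6,0) -> (0,0) [heading=0, draw]
]
RT 205: heading 0 -> 155
Final: pos=(0,0), heading=155, 6 segment(s) drawn
Waypoints (7 total):
(0, 0)
(3, -5.196)
(0, -10.392)
(-6, -10.392)
(-9, -5.196)
(-6, 0)
(0, 0)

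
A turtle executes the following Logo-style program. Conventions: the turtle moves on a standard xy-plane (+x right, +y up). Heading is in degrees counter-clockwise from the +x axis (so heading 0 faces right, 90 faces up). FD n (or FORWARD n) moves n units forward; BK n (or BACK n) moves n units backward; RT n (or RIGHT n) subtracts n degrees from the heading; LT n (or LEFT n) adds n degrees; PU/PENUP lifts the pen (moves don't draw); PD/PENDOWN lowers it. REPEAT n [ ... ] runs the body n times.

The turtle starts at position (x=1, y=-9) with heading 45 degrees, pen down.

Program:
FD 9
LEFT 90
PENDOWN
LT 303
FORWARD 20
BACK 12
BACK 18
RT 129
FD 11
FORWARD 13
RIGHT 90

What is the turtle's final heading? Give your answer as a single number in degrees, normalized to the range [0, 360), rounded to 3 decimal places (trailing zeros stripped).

Answer: 219

Derivation:
Executing turtle program step by step:
Start: pos=(1,-9), heading=45, pen down
FD 9: (1,-9) -> (7.364,-2.636) [heading=45, draw]
LT 90: heading 45 -> 135
PD: pen down
LT 303: heading 135 -> 78
FD 20: (7.364,-2.636) -> (11.522,16.927) [heading=78, draw]
BK 12: (11.522,16.927) -> (9.027,5.189) [heading=78, draw]
BK 18: (9.027,5.189) -> (5.285,-12.418) [heading=78, draw]
RT 129: heading 78 -> 309
FD 11: (5.285,-12.418) -> (12.207,-20.966) [heading=309, draw]
FD 13: (12.207,-20.966) -> (20.389,-31.069) [heading=309, draw]
RT 90: heading 309 -> 219
Final: pos=(20.389,-31.069), heading=219, 6 segment(s) drawn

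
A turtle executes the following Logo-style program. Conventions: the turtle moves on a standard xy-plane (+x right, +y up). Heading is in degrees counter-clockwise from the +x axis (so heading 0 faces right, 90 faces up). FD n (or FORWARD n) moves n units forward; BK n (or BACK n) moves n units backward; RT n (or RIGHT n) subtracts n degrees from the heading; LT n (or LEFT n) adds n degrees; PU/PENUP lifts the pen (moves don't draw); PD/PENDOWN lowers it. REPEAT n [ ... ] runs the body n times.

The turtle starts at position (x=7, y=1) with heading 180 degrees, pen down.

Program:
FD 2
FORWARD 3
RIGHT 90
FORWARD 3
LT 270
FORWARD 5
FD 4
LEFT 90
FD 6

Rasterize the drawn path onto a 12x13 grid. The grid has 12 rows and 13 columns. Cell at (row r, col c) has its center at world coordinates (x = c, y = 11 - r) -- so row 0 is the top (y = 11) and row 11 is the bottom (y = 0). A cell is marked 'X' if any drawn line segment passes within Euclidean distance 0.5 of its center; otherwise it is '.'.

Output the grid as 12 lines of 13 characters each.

Answer: .............
...........X.
...........X.
...........X.
...........X.
...........X.
...........X.
..XXXXXXXXXX.
..X..........
..X..........
..XXXXXX.....
.............

Derivation:
Segment 0: (7,1) -> (5,1)
Segment 1: (5,1) -> (2,1)
Segment 2: (2,1) -> (2,4)
Segment 3: (2,4) -> (7,4)
Segment 4: (7,4) -> (11,4)
Segment 5: (11,4) -> (11,10)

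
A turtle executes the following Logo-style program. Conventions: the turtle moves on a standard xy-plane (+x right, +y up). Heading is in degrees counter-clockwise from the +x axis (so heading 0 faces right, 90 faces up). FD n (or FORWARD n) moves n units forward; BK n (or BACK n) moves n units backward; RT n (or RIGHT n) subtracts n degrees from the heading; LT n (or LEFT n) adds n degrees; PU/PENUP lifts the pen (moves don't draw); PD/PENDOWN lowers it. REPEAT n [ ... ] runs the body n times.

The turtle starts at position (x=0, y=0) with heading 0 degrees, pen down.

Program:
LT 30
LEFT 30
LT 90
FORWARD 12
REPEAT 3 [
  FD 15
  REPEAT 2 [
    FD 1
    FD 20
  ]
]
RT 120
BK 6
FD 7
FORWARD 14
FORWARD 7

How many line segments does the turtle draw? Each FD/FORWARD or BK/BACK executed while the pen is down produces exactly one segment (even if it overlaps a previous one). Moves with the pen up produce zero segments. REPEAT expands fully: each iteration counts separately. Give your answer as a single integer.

Answer: 20

Derivation:
Executing turtle program step by step:
Start: pos=(0,0), heading=0, pen down
LT 30: heading 0 -> 30
LT 30: heading 30 -> 60
LT 90: heading 60 -> 150
FD 12: (0,0) -> (-10.392,6) [heading=150, draw]
REPEAT 3 [
  -- iteration 1/3 --
  FD 15: (-10.392,6) -> (-23.383,13.5) [heading=150, draw]
  REPEAT 2 [
    -- iteration 1/2 --
    FD 1: (-23.383,13.5) -> (-24.249,14) [heading=150, draw]
    FD 20: (-24.249,14) -> (-41.569,24) [heading=150, draw]
    -- iteration 2/2 --
    FD 1: (-41.569,24) -> (-42.435,24.5) [heading=150, draw]
    FD 20: (-42.435,24.5) -> (-59.756,34.5) [heading=150, draw]
  ]
  -- iteration 2/3 --
  FD 15: (-59.756,34.5) -> (-72.746,42) [heading=150, draw]
  REPEAT 2 [
    -- iteration 1/2 --
    FD 1: (-72.746,42) -> (-73.612,42.5) [heading=150, draw]
    FD 20: (-73.612,42.5) -> (-90.933,52.5) [heading=150, draw]
    -- iteration 2/2 --
    FD 1: (-90.933,52.5) -> (-91.799,53) [heading=150, draw]
    FD 20: (-91.799,53) -> (-109.119,63) [heading=150, draw]
  ]
  -- iteration 3/3 --
  FD 15: (-109.119,63) -> (-122.11,70.5) [heading=150, draw]
  REPEAT 2 [
    -- iteration 1/2 --
    FD 1: (-122.11,70.5) -> (-122.976,71) [heading=150, draw]
    FD 20: (-122.976,71) -> (-140.296,81) [heading=150, draw]
    -- iteration 2/2 --
    FD 1: (-140.296,81) -> (-141.162,81.5) [heading=150, draw]
    FD 20: (-141.162,81.5) -> (-158.483,91.5) [heading=150, draw]
  ]
]
RT 120: heading 150 -> 30
BK 6: (-158.483,91.5) -> (-163.679,88.5) [heading=30, draw]
FD 7: (-163.679,88.5) -> (-157.617,92) [heading=30, draw]
FD 14: (-157.617,92) -> (-145.492,99) [heading=30, draw]
FD 7: (-145.492,99) -> (-139.43,102.5) [heading=30, draw]
Final: pos=(-139.43,102.5), heading=30, 20 segment(s) drawn
Segments drawn: 20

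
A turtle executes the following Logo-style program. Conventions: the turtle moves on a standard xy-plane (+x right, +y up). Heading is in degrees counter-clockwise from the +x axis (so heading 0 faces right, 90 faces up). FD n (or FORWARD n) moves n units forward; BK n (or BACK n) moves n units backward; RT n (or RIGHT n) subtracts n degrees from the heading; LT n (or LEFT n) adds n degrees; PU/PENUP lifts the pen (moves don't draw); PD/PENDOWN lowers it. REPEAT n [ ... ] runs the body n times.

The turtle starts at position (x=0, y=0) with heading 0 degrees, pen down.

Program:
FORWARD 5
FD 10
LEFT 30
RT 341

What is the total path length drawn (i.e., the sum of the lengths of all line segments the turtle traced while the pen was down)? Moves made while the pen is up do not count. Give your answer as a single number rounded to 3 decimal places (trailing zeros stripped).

Answer: 15

Derivation:
Executing turtle program step by step:
Start: pos=(0,0), heading=0, pen down
FD 5: (0,0) -> (5,0) [heading=0, draw]
FD 10: (5,0) -> (15,0) [heading=0, draw]
LT 30: heading 0 -> 30
RT 341: heading 30 -> 49
Final: pos=(15,0), heading=49, 2 segment(s) drawn

Segment lengths:
  seg 1: (0,0) -> (5,0), length = 5
  seg 2: (5,0) -> (15,0), length = 10
Total = 15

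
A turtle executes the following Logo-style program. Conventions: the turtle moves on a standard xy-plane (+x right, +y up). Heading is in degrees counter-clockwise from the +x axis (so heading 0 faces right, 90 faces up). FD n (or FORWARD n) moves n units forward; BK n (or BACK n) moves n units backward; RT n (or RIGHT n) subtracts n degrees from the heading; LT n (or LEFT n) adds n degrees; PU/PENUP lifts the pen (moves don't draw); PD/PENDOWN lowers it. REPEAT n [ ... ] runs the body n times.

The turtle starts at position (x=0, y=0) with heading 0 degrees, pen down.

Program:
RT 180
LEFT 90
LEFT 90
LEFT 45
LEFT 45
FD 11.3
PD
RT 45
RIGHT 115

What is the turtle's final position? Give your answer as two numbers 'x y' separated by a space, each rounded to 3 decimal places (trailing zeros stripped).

Executing turtle program step by step:
Start: pos=(0,0), heading=0, pen down
RT 180: heading 0 -> 180
LT 90: heading 180 -> 270
LT 90: heading 270 -> 0
LT 45: heading 0 -> 45
LT 45: heading 45 -> 90
FD 11.3: (0,0) -> (0,11.3) [heading=90, draw]
PD: pen down
RT 45: heading 90 -> 45
RT 115: heading 45 -> 290
Final: pos=(0,11.3), heading=290, 1 segment(s) drawn

Answer: 0 11.3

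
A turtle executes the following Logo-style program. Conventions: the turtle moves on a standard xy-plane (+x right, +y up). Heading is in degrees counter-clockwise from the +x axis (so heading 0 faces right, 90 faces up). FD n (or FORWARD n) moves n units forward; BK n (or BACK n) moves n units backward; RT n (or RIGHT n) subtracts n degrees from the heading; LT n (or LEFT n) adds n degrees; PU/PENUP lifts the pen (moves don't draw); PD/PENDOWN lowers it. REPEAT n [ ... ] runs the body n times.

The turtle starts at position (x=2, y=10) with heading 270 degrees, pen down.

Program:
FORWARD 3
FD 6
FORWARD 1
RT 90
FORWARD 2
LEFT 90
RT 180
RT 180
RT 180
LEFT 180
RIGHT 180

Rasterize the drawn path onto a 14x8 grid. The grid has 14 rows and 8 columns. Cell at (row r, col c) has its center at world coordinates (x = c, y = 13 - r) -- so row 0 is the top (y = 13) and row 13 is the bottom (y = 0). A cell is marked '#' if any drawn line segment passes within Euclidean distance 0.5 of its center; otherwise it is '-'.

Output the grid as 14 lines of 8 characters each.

Answer: --------
--------
--------
--#-----
--#-----
--#-----
--#-----
--#-----
--#-----
--#-----
--#-----
--#-----
--#-----
###-----

Derivation:
Segment 0: (2,10) -> (2,7)
Segment 1: (2,7) -> (2,1)
Segment 2: (2,1) -> (2,0)
Segment 3: (2,0) -> (-0,0)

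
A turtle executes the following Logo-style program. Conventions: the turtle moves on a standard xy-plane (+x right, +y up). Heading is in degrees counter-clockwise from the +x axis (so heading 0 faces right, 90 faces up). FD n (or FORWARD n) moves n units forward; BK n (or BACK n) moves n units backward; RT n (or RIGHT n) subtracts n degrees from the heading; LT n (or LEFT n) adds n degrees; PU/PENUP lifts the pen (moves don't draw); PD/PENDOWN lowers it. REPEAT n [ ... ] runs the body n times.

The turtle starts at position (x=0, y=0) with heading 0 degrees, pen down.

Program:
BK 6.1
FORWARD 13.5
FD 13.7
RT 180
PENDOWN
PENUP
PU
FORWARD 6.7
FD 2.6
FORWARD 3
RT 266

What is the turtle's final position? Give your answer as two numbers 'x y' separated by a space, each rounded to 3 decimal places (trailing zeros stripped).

Executing turtle program step by step:
Start: pos=(0,0), heading=0, pen down
BK 6.1: (0,0) -> (-6.1,0) [heading=0, draw]
FD 13.5: (-6.1,0) -> (7.4,0) [heading=0, draw]
FD 13.7: (7.4,0) -> (21.1,0) [heading=0, draw]
RT 180: heading 0 -> 180
PD: pen down
PU: pen up
PU: pen up
FD 6.7: (21.1,0) -> (14.4,0) [heading=180, move]
FD 2.6: (14.4,0) -> (11.8,0) [heading=180, move]
FD 3: (11.8,0) -> (8.8,0) [heading=180, move]
RT 266: heading 180 -> 274
Final: pos=(8.8,0), heading=274, 3 segment(s) drawn

Answer: 8.8 0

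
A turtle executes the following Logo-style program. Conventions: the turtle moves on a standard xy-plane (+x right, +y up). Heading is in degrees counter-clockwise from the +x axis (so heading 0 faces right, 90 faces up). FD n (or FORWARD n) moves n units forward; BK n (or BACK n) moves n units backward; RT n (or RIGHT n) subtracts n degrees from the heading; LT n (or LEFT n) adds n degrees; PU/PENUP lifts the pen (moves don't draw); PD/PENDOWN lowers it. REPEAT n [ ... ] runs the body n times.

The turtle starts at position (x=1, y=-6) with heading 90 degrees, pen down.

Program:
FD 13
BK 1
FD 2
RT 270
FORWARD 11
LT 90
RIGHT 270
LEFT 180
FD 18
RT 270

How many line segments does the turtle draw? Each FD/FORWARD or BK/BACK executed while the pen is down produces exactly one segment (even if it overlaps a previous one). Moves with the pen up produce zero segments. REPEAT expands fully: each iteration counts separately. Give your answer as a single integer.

Answer: 5

Derivation:
Executing turtle program step by step:
Start: pos=(1,-6), heading=90, pen down
FD 13: (1,-6) -> (1,7) [heading=90, draw]
BK 1: (1,7) -> (1,6) [heading=90, draw]
FD 2: (1,6) -> (1,8) [heading=90, draw]
RT 270: heading 90 -> 180
FD 11: (1,8) -> (-10,8) [heading=180, draw]
LT 90: heading 180 -> 270
RT 270: heading 270 -> 0
LT 180: heading 0 -> 180
FD 18: (-10,8) -> (-28,8) [heading=180, draw]
RT 270: heading 180 -> 270
Final: pos=(-28,8), heading=270, 5 segment(s) drawn
Segments drawn: 5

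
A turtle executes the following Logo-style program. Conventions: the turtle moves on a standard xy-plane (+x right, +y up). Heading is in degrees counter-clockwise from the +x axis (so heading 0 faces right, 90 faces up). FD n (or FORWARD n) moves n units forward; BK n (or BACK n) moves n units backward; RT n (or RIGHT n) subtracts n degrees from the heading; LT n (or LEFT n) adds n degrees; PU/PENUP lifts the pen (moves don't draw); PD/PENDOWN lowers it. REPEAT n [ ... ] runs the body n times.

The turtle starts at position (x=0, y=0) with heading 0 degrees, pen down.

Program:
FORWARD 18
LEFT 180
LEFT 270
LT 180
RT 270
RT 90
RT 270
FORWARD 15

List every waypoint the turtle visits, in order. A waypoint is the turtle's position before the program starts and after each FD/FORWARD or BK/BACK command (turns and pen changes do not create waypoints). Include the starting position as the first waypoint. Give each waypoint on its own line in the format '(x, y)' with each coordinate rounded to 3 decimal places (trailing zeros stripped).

Executing turtle program step by step:
Start: pos=(0,0), heading=0, pen down
FD 18: (0,0) -> (18,0) [heading=0, draw]
LT 180: heading 0 -> 180
LT 270: heading 180 -> 90
LT 180: heading 90 -> 270
RT 270: heading 270 -> 0
RT 90: heading 0 -> 270
RT 270: heading 270 -> 0
FD 15: (18,0) -> (33,0) [heading=0, draw]
Final: pos=(33,0), heading=0, 2 segment(s) drawn
Waypoints (3 total):
(0, 0)
(18, 0)
(33, 0)

Answer: (0, 0)
(18, 0)
(33, 0)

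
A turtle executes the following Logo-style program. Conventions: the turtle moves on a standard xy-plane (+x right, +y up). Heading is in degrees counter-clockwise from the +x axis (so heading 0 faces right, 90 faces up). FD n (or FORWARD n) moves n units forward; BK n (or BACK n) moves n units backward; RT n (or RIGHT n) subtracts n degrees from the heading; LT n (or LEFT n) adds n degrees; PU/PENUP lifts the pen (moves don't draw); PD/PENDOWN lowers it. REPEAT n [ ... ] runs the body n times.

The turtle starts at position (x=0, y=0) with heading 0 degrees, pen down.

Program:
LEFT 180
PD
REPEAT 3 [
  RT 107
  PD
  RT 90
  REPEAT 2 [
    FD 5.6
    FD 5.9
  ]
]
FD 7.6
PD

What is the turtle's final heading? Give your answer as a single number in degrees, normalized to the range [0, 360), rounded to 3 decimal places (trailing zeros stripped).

Answer: 309

Derivation:
Executing turtle program step by step:
Start: pos=(0,0), heading=0, pen down
LT 180: heading 0 -> 180
PD: pen down
REPEAT 3 [
  -- iteration 1/3 --
  RT 107: heading 180 -> 73
  PD: pen down
  RT 90: heading 73 -> 343
  REPEAT 2 [
    -- iteration 1/2 --
    FD 5.6: (0,0) -> (5.355,-1.637) [heading=343, draw]
    FD 5.9: (5.355,-1.637) -> (10.998,-3.362) [heading=343, draw]
    -- iteration 2/2 --
    FD 5.6: (10.998,-3.362) -> (16.353,-5) [heading=343, draw]
    FD 5.9: (16.353,-5) -> (21.995,-6.725) [heading=343, draw]
  ]
  -- iteration 2/3 --
  RT 107: heading 343 -> 236
  PD: pen down
  RT 90: heading 236 -> 146
  REPEAT 2 [
    -- iteration 1/2 --
    FD 5.6: (21.995,-6.725) -> (17.352,-3.593) [heading=146, draw]
    FD 5.9: (17.352,-3.593) -> (12.461,-0.294) [heading=146, draw]
    -- iteration 2/2 --
    FD 5.6: (12.461,-0.294) -> (7.818,2.838) [heading=146, draw]
    FD 5.9: (7.818,2.838) -> (2.927,6.137) [heading=146, draw]
  ]
  -- iteration 3/3 --
  RT 107: heading 146 -> 39
  PD: pen down
  RT 90: heading 39 -> 309
  REPEAT 2 [
    -- iteration 1/2 --
    FD 5.6: (2.927,6.137) -> (6.451,1.785) [heading=309, draw]
    FD 5.9: (6.451,1.785) -> (10.164,-2.8) [heading=309, draw]
    -- iteration 2/2 --
    FD 5.6: (10.164,-2.8) -> (13.689,-7.152) [heading=309, draw]
    FD 5.9: (13.689,-7.152) -> (17.402,-11.737) [heading=309, draw]
  ]
]
FD 7.6: (17.402,-11.737) -> (22.184,-17.644) [heading=309, draw]
PD: pen down
Final: pos=(22.184,-17.644), heading=309, 13 segment(s) drawn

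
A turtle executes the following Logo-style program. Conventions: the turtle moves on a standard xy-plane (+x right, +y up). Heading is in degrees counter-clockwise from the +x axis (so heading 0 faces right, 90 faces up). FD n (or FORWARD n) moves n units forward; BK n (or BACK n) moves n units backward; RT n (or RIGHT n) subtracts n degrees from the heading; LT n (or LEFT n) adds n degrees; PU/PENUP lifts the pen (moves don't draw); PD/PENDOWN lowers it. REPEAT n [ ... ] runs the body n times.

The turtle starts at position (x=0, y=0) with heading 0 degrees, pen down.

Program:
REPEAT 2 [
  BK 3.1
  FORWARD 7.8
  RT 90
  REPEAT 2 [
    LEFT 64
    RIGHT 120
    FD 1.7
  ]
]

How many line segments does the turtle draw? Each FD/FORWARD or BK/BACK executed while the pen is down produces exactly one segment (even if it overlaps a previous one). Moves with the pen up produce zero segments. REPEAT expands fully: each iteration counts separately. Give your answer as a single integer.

Executing turtle program step by step:
Start: pos=(0,0), heading=0, pen down
REPEAT 2 [
  -- iteration 1/2 --
  BK 3.1: (0,0) -> (-3.1,0) [heading=0, draw]
  FD 7.8: (-3.1,0) -> (4.7,0) [heading=0, draw]
  RT 90: heading 0 -> 270
  REPEAT 2 [
    -- iteration 1/2 --
    LT 64: heading 270 -> 334
    RT 120: heading 334 -> 214
    FD 1.7: (4.7,0) -> (3.291,-0.951) [heading=214, draw]
    -- iteration 2/2 --
    LT 64: heading 214 -> 278
    RT 120: heading 278 -> 158
    FD 1.7: (3.291,-0.951) -> (1.714,-0.314) [heading=158, draw]
  ]
  -- iteration 2/2 --
  BK 3.1: (1.714,-0.314) -> (4.589,-1.475) [heading=158, draw]
  FD 7.8: (4.589,-1.475) -> (-2.643,1.447) [heading=158, draw]
  RT 90: heading 158 -> 68
  REPEAT 2 [
    -- iteration 1/2 --
    LT 64: heading 68 -> 132
    RT 120: heading 132 -> 12
    FD 1.7: (-2.643,1.447) -> (-0.98,1.8) [heading=12, draw]
    -- iteration 2/2 --
    LT 64: heading 12 -> 76
    RT 120: heading 76 -> 316
    FD 1.7: (-0.98,1.8) -> (0.242,0.619) [heading=316, draw]
  ]
]
Final: pos=(0.242,0.619), heading=316, 8 segment(s) drawn
Segments drawn: 8

Answer: 8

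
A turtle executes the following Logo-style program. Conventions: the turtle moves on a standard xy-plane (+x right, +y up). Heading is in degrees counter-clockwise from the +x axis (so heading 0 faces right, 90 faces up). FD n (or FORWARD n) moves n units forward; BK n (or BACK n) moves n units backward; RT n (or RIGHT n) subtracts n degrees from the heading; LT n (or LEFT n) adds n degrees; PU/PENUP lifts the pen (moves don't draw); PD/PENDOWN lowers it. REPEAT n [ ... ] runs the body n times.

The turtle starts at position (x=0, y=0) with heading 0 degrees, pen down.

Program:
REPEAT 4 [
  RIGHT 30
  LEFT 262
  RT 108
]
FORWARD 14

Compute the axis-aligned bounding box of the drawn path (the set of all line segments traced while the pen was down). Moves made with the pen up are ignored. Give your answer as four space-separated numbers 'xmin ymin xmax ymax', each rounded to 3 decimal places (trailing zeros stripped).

Answer: -10.071 0 0 9.725

Derivation:
Executing turtle program step by step:
Start: pos=(0,0), heading=0, pen down
REPEAT 4 [
  -- iteration 1/4 --
  RT 30: heading 0 -> 330
  LT 262: heading 330 -> 232
  RT 108: heading 232 -> 124
  -- iteration 2/4 --
  RT 30: heading 124 -> 94
  LT 262: heading 94 -> 356
  RT 108: heading 356 -> 248
  -- iteration 3/4 --
  RT 30: heading 248 -> 218
  LT 262: heading 218 -> 120
  RT 108: heading 120 -> 12
  -- iteration 4/4 --
  RT 30: heading 12 -> 342
  LT 262: heading 342 -> 244
  RT 108: heading 244 -> 136
]
FD 14: (0,0) -> (-10.071,9.725) [heading=136, draw]
Final: pos=(-10.071,9.725), heading=136, 1 segment(s) drawn

Segment endpoints: x in {-10.071, 0}, y in {0, 9.725}
xmin=-10.071, ymin=0, xmax=0, ymax=9.725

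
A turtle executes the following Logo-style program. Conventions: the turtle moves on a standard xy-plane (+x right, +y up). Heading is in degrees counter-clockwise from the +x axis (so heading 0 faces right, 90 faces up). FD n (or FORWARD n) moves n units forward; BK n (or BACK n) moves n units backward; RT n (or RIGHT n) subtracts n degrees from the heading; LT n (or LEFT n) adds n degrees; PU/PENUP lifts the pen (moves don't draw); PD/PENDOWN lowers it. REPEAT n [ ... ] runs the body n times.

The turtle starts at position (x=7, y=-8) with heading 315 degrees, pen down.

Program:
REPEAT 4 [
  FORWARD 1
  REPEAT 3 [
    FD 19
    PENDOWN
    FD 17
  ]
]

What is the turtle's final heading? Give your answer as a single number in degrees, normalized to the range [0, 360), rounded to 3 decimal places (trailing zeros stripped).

Answer: 315

Derivation:
Executing turtle program step by step:
Start: pos=(7,-8), heading=315, pen down
REPEAT 4 [
  -- iteration 1/4 --
  FD 1: (7,-8) -> (7.707,-8.707) [heading=315, draw]
  REPEAT 3 [
    -- iteration 1/3 --
    FD 19: (7.707,-8.707) -> (21.142,-22.142) [heading=315, draw]
    PD: pen down
    FD 17: (21.142,-22.142) -> (33.163,-34.163) [heading=315, draw]
    -- iteration 2/3 --
    FD 19: (33.163,-34.163) -> (46.598,-47.598) [heading=315, draw]
    PD: pen down
    FD 17: (46.598,-47.598) -> (58.619,-59.619) [heading=315, draw]
    -- iteration 3/3 --
    FD 19: (58.619,-59.619) -> (72.054,-73.054) [heading=315, draw]
    PD: pen down
    FD 17: (72.054,-73.054) -> (84.075,-85.075) [heading=315, draw]
  ]
  -- iteration 2/4 --
  FD 1: (84.075,-85.075) -> (84.782,-85.782) [heading=315, draw]
  REPEAT 3 [
    -- iteration 1/3 --
    FD 19: (84.782,-85.782) -> (98.217,-99.217) [heading=315, draw]
    PD: pen down
    FD 17: (98.217,-99.217) -> (110.238,-111.238) [heading=315, draw]
    -- iteration 2/3 --
    FD 19: (110.238,-111.238) -> (123.673,-124.673) [heading=315, draw]
    PD: pen down
    FD 17: (123.673,-124.673) -> (135.693,-136.693) [heading=315, draw]
    -- iteration 3/3 --
    FD 19: (135.693,-136.693) -> (149.128,-150.128) [heading=315, draw]
    PD: pen down
    FD 17: (149.128,-150.128) -> (161.149,-162.149) [heading=315, draw]
  ]
  -- iteration 3/4 --
  FD 1: (161.149,-162.149) -> (161.856,-162.856) [heading=315, draw]
  REPEAT 3 [
    -- iteration 1/3 --
    FD 19: (161.856,-162.856) -> (175.291,-176.291) [heading=315, draw]
    PD: pen down
    FD 17: (175.291,-176.291) -> (187.312,-188.312) [heading=315, draw]
    -- iteration 2/3 --
    FD 19: (187.312,-188.312) -> (200.747,-201.747) [heading=315, draw]
    PD: pen down
    FD 17: (200.747,-201.747) -> (212.768,-213.768) [heading=315, draw]
    -- iteration 3/3 --
    FD 19: (212.768,-213.768) -> (226.203,-227.203) [heading=315, draw]
    PD: pen down
    FD 17: (226.203,-227.203) -> (238.224,-239.224) [heading=315, draw]
  ]
  -- iteration 4/4 --
  FD 1: (238.224,-239.224) -> (238.931,-239.931) [heading=315, draw]
  REPEAT 3 [
    -- iteration 1/3 --
    FD 19: (238.931,-239.931) -> (252.366,-253.366) [heading=315, draw]
    PD: pen down
    FD 17: (252.366,-253.366) -> (264.387,-265.387) [heading=315, draw]
    -- iteration 2/3 --
    FD 19: (264.387,-265.387) -> (277.822,-278.822) [heading=315, draw]
    PD: pen down
    FD 17: (277.822,-278.822) -> (289.843,-290.843) [heading=315, draw]
    -- iteration 3/3 --
    FD 19: (289.843,-290.843) -> (303.278,-304.278) [heading=315, draw]
    PD: pen down
    FD 17: (303.278,-304.278) -> (315.299,-316.299) [heading=315, draw]
  ]
]
Final: pos=(315.299,-316.299), heading=315, 28 segment(s) drawn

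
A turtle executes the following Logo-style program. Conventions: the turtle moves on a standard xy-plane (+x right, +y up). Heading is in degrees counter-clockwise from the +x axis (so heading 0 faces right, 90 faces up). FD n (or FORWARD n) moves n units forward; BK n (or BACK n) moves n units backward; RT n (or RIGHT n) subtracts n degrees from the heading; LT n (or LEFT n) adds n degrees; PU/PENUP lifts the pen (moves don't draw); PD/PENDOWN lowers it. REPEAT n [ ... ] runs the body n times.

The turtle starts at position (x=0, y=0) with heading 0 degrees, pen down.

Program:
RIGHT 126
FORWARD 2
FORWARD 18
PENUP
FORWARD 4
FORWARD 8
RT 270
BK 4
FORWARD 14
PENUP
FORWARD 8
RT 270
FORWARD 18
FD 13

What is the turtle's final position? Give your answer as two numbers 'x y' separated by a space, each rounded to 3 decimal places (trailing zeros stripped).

Answer: 13.975 -11.389

Derivation:
Executing turtle program step by step:
Start: pos=(0,0), heading=0, pen down
RT 126: heading 0 -> 234
FD 2: (0,0) -> (-1.176,-1.618) [heading=234, draw]
FD 18: (-1.176,-1.618) -> (-11.756,-16.18) [heading=234, draw]
PU: pen up
FD 4: (-11.756,-16.18) -> (-14.107,-19.416) [heading=234, move]
FD 8: (-14.107,-19.416) -> (-18.809,-25.889) [heading=234, move]
RT 270: heading 234 -> 324
BK 4: (-18.809,-25.889) -> (-22.045,-23.537) [heading=324, move]
FD 14: (-22.045,-23.537) -> (-10.719,-31.766) [heading=324, move]
PU: pen up
FD 8: (-10.719,-31.766) -> (-4.247,-36.469) [heading=324, move]
RT 270: heading 324 -> 54
FD 18: (-4.247,-36.469) -> (6.333,-21.906) [heading=54, move]
FD 13: (6.333,-21.906) -> (13.975,-11.389) [heading=54, move]
Final: pos=(13.975,-11.389), heading=54, 2 segment(s) drawn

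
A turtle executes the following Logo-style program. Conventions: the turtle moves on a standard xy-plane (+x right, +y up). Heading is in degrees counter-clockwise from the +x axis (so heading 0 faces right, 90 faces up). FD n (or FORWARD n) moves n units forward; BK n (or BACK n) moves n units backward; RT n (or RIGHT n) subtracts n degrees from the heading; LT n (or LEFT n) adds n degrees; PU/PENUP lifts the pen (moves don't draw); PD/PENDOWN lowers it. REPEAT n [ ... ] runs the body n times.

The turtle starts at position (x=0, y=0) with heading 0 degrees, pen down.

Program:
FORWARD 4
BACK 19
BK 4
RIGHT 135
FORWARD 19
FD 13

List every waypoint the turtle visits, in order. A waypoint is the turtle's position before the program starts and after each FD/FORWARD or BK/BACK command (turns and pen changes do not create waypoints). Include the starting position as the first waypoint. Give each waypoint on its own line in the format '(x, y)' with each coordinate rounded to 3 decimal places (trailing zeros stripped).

Answer: (0, 0)
(4, 0)
(-15, 0)
(-19, 0)
(-32.435, -13.435)
(-41.627, -22.627)

Derivation:
Executing turtle program step by step:
Start: pos=(0,0), heading=0, pen down
FD 4: (0,0) -> (4,0) [heading=0, draw]
BK 19: (4,0) -> (-15,0) [heading=0, draw]
BK 4: (-15,0) -> (-19,0) [heading=0, draw]
RT 135: heading 0 -> 225
FD 19: (-19,0) -> (-32.435,-13.435) [heading=225, draw]
FD 13: (-32.435,-13.435) -> (-41.627,-22.627) [heading=225, draw]
Final: pos=(-41.627,-22.627), heading=225, 5 segment(s) drawn
Waypoints (6 total):
(0, 0)
(4, 0)
(-15, 0)
(-19, 0)
(-32.435, -13.435)
(-41.627, -22.627)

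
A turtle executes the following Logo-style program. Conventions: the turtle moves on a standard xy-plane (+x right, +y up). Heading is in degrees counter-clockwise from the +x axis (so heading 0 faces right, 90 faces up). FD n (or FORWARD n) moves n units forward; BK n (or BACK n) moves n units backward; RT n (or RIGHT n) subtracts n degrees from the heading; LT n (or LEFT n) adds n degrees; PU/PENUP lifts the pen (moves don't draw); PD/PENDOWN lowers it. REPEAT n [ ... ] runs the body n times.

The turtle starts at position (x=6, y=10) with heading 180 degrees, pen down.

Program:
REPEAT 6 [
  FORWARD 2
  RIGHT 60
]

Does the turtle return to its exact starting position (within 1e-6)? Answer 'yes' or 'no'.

Executing turtle program step by step:
Start: pos=(6,10), heading=180, pen down
REPEAT 6 [
  -- iteration 1/6 --
  FD 2: (6,10) -> (4,10) [heading=180, draw]
  RT 60: heading 180 -> 120
  -- iteration 2/6 --
  FD 2: (4,10) -> (3,11.732) [heading=120, draw]
  RT 60: heading 120 -> 60
  -- iteration 3/6 --
  FD 2: (3,11.732) -> (4,13.464) [heading=60, draw]
  RT 60: heading 60 -> 0
  -- iteration 4/6 --
  FD 2: (4,13.464) -> (6,13.464) [heading=0, draw]
  RT 60: heading 0 -> 300
  -- iteration 5/6 --
  FD 2: (6,13.464) -> (7,11.732) [heading=300, draw]
  RT 60: heading 300 -> 240
  -- iteration 6/6 --
  FD 2: (7,11.732) -> (6,10) [heading=240, draw]
  RT 60: heading 240 -> 180
]
Final: pos=(6,10), heading=180, 6 segment(s) drawn

Start position: (6, 10)
Final position: (6, 10)
Distance = 0; < 1e-6 -> CLOSED

Answer: yes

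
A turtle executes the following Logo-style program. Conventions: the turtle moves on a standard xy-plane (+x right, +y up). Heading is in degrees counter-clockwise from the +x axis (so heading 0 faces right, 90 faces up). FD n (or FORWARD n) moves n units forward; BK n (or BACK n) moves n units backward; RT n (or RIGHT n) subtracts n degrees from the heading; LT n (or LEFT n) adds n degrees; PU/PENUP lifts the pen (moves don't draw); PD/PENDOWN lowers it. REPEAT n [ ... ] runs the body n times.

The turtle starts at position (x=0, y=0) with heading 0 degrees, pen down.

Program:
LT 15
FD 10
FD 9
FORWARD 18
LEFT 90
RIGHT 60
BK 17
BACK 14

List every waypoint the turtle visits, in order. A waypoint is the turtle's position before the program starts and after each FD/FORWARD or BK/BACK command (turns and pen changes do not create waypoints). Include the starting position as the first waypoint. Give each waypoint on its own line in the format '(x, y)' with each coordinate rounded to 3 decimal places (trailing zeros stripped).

Executing turtle program step by step:
Start: pos=(0,0), heading=0, pen down
LT 15: heading 0 -> 15
FD 10: (0,0) -> (9.659,2.588) [heading=15, draw]
FD 9: (9.659,2.588) -> (18.353,4.918) [heading=15, draw]
FD 18: (18.353,4.918) -> (35.739,9.576) [heading=15, draw]
LT 90: heading 15 -> 105
RT 60: heading 105 -> 45
BK 17: (35.739,9.576) -> (23.718,-2.445) [heading=45, draw]
BK 14: (23.718,-2.445) -> (13.819,-12.344) [heading=45, draw]
Final: pos=(13.819,-12.344), heading=45, 5 segment(s) drawn
Waypoints (6 total):
(0, 0)
(9.659, 2.588)
(18.353, 4.918)
(35.739, 9.576)
(23.718, -2.445)
(13.819, -12.344)

Answer: (0, 0)
(9.659, 2.588)
(18.353, 4.918)
(35.739, 9.576)
(23.718, -2.445)
(13.819, -12.344)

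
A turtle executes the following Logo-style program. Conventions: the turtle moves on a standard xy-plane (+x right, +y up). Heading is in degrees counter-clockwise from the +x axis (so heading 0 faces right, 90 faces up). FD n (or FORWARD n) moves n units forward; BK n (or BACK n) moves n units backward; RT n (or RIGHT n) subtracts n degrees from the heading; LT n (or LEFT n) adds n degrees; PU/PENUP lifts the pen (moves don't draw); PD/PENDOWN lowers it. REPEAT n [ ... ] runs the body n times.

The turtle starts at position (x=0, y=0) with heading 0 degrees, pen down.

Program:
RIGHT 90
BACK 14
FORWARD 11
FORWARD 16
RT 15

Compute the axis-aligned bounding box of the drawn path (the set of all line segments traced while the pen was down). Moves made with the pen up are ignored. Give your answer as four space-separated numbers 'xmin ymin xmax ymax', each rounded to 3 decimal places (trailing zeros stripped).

Answer: 0 -13 0 14

Derivation:
Executing turtle program step by step:
Start: pos=(0,0), heading=0, pen down
RT 90: heading 0 -> 270
BK 14: (0,0) -> (0,14) [heading=270, draw]
FD 11: (0,14) -> (0,3) [heading=270, draw]
FD 16: (0,3) -> (0,-13) [heading=270, draw]
RT 15: heading 270 -> 255
Final: pos=(0,-13), heading=255, 3 segment(s) drawn

Segment endpoints: x in {0, 0, 0, 0}, y in {-13, 0, 3, 14}
xmin=0, ymin=-13, xmax=0, ymax=14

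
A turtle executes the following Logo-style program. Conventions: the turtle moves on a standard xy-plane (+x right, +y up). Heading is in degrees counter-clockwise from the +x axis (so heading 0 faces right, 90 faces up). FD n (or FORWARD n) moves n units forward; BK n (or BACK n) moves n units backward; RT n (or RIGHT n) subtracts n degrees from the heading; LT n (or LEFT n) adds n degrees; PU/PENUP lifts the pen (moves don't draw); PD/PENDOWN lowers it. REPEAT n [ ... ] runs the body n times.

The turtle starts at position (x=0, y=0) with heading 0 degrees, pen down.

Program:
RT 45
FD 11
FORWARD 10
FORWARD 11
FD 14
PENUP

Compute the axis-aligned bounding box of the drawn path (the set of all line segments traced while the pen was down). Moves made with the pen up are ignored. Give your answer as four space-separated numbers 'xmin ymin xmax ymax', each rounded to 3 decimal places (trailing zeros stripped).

Answer: 0 -32.527 32.527 0

Derivation:
Executing turtle program step by step:
Start: pos=(0,0), heading=0, pen down
RT 45: heading 0 -> 315
FD 11: (0,0) -> (7.778,-7.778) [heading=315, draw]
FD 10: (7.778,-7.778) -> (14.849,-14.849) [heading=315, draw]
FD 11: (14.849,-14.849) -> (22.627,-22.627) [heading=315, draw]
FD 14: (22.627,-22.627) -> (32.527,-32.527) [heading=315, draw]
PU: pen up
Final: pos=(32.527,-32.527), heading=315, 4 segment(s) drawn

Segment endpoints: x in {0, 7.778, 14.849, 22.627, 32.527}, y in {-32.527, -22.627, -14.849, -7.778, 0}
xmin=0, ymin=-32.527, xmax=32.527, ymax=0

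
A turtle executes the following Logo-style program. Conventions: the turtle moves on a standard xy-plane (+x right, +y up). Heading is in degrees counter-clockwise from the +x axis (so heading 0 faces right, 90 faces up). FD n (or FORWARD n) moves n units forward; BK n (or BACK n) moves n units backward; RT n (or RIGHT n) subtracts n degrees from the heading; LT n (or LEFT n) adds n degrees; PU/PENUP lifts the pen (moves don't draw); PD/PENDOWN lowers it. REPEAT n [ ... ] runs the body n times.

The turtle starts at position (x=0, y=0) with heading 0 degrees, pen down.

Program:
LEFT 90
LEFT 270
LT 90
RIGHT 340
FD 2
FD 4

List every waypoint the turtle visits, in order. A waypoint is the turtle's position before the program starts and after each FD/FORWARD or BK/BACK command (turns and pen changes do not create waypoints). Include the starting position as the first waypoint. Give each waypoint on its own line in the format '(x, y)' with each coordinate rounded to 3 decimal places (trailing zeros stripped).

Answer: (0, 0)
(-0.684, 1.879)
(-2.052, 5.638)

Derivation:
Executing turtle program step by step:
Start: pos=(0,0), heading=0, pen down
LT 90: heading 0 -> 90
LT 270: heading 90 -> 0
LT 90: heading 0 -> 90
RT 340: heading 90 -> 110
FD 2: (0,0) -> (-0.684,1.879) [heading=110, draw]
FD 4: (-0.684,1.879) -> (-2.052,5.638) [heading=110, draw]
Final: pos=(-2.052,5.638), heading=110, 2 segment(s) drawn
Waypoints (3 total):
(0, 0)
(-0.684, 1.879)
(-2.052, 5.638)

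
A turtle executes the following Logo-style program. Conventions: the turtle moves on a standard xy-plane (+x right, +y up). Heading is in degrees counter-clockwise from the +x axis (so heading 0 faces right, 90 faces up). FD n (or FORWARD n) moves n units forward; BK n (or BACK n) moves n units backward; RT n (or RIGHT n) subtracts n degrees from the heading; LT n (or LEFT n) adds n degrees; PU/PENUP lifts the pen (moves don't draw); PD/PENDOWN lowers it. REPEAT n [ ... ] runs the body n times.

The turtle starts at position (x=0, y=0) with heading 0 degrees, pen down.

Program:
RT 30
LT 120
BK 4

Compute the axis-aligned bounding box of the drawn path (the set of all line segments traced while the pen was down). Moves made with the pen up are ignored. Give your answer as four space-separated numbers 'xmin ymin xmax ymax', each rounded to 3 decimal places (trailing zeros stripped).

Executing turtle program step by step:
Start: pos=(0,0), heading=0, pen down
RT 30: heading 0 -> 330
LT 120: heading 330 -> 90
BK 4: (0,0) -> (0,-4) [heading=90, draw]
Final: pos=(0,-4), heading=90, 1 segment(s) drawn

Segment endpoints: x in {0, 0}, y in {-4, 0}
xmin=0, ymin=-4, xmax=0, ymax=0

Answer: 0 -4 0 0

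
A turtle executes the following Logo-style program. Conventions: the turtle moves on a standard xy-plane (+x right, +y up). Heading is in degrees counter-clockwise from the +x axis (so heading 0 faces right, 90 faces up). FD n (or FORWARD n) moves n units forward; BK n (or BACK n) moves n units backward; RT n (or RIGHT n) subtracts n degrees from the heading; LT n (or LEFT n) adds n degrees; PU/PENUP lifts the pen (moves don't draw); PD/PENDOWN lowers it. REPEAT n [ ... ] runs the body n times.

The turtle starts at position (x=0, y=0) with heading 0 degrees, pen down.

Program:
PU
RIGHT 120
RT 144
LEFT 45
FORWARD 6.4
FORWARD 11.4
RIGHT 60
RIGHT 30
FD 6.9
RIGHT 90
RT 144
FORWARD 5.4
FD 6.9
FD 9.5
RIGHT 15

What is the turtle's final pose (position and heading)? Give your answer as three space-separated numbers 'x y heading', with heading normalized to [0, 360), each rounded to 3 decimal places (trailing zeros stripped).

Executing turtle program step by step:
Start: pos=(0,0), heading=0, pen down
PU: pen up
RT 120: heading 0 -> 240
RT 144: heading 240 -> 96
LT 45: heading 96 -> 141
FD 6.4: (0,0) -> (-4.974,4.028) [heading=141, move]
FD 11.4: (-4.974,4.028) -> (-13.833,11.202) [heading=141, move]
RT 60: heading 141 -> 81
RT 30: heading 81 -> 51
FD 6.9: (-13.833,11.202) -> (-9.491,16.564) [heading=51, move]
RT 90: heading 51 -> 321
RT 144: heading 321 -> 177
FD 5.4: (-9.491,16.564) -> (-14.883,16.847) [heading=177, move]
FD 6.9: (-14.883,16.847) -> (-21.774,17.208) [heading=177, move]
FD 9.5: (-21.774,17.208) -> (-31.261,17.705) [heading=177, move]
RT 15: heading 177 -> 162
Final: pos=(-31.261,17.705), heading=162, 0 segment(s) drawn

Answer: -31.261 17.705 162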